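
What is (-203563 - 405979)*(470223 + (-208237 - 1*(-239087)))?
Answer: -305425038566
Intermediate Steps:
(-203563 - 405979)*(470223 + (-208237 - 1*(-239087))) = -609542*(470223 + (-208237 + 239087)) = -609542*(470223 + 30850) = -609542*501073 = -305425038566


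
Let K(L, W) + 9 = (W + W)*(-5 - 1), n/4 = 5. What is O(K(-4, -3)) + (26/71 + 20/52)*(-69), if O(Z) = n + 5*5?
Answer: -6282/923 ≈ -6.8061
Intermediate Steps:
n = 20 (n = 4*5 = 20)
K(L, W) = -9 - 12*W (K(L, W) = -9 + (W + W)*(-5 - 1) = -9 + (2*W)*(-6) = -9 - 12*W)
O(Z) = 45 (O(Z) = 20 + 5*5 = 20 + 25 = 45)
O(K(-4, -3)) + (26/71 + 20/52)*(-69) = 45 + (26/71 + 20/52)*(-69) = 45 + (26*(1/71) + 20*(1/52))*(-69) = 45 + (26/71 + 5/13)*(-69) = 45 + (693/923)*(-69) = 45 - 47817/923 = -6282/923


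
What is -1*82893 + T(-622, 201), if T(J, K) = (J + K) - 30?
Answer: -83344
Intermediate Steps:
T(J, K) = -30 + J + K
-1*82893 + T(-622, 201) = -1*82893 + (-30 - 622 + 201) = -82893 - 451 = -83344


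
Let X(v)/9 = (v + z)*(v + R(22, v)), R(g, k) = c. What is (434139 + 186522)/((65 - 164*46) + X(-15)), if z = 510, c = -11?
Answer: -206887/41103 ≈ -5.0334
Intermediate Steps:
R(g, k) = -11
X(v) = 9*(-11 + v)*(510 + v) (X(v) = 9*((v + 510)*(v - 11)) = 9*((510 + v)*(-11 + v)) = 9*((-11 + v)*(510 + v)) = 9*(-11 + v)*(510 + v))
(434139 + 186522)/((65 - 164*46) + X(-15)) = (434139 + 186522)/((65 - 164*46) + (-50490 + 9*(-15)² + 4491*(-15))) = 620661/((65 - 7544) + (-50490 + 9*225 - 67365)) = 620661/(-7479 + (-50490 + 2025 - 67365)) = 620661/(-7479 - 115830) = 620661/(-123309) = 620661*(-1/123309) = -206887/41103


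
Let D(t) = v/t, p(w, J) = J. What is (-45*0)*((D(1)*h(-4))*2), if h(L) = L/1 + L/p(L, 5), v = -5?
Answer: 0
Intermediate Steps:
D(t) = -5/t
h(L) = 6*L/5 (h(L) = L/1 + L/5 = L*1 + L*(⅕) = L + L/5 = 6*L/5)
(-45*0)*((D(1)*h(-4))*2) = (-45*0)*(((-5/1)*((6/5)*(-4)))*2) = 0*((-5*1*(-24/5))*2) = 0*(-5*(-24/5)*2) = 0*(24*2) = 0*48 = 0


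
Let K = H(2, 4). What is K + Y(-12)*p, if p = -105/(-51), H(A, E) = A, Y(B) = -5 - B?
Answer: 279/17 ≈ 16.412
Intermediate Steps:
K = 2
p = 35/17 (p = -105*(-1/51) = 35/17 ≈ 2.0588)
K + Y(-12)*p = 2 + (-5 - 1*(-12))*(35/17) = 2 + (-5 + 12)*(35/17) = 2 + 7*(35/17) = 2 + 245/17 = 279/17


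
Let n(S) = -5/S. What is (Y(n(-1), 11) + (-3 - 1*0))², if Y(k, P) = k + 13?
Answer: 225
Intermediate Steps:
Y(k, P) = 13 + k
(Y(n(-1), 11) + (-3 - 1*0))² = ((13 - 5/(-1)) + (-3 - 1*0))² = ((13 - 5*(-1)) + (-3 + 0))² = ((13 + 5) - 3)² = (18 - 3)² = 15² = 225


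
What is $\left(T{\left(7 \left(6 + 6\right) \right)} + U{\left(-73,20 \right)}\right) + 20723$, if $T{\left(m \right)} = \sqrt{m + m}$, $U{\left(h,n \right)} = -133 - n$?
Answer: $20570 + 2 \sqrt{42} \approx 20583.0$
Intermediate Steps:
$T{\left(m \right)} = \sqrt{2} \sqrt{m}$ ($T{\left(m \right)} = \sqrt{2 m} = \sqrt{2} \sqrt{m}$)
$\left(T{\left(7 \left(6 + 6\right) \right)} + U{\left(-73,20 \right)}\right) + 20723 = \left(\sqrt{2} \sqrt{7 \left(6 + 6\right)} - 153\right) + 20723 = \left(\sqrt{2} \sqrt{7 \cdot 12} - 153\right) + 20723 = \left(\sqrt{2} \sqrt{84} - 153\right) + 20723 = \left(\sqrt{2} \cdot 2 \sqrt{21} - 153\right) + 20723 = \left(2 \sqrt{42} - 153\right) + 20723 = \left(-153 + 2 \sqrt{42}\right) + 20723 = 20570 + 2 \sqrt{42}$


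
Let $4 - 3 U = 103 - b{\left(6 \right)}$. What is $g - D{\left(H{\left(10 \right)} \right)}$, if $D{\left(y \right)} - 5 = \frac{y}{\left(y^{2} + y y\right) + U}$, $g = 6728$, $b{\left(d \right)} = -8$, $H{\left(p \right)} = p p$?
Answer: $\frac{402660339}{59893} \approx 6723.0$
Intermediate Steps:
$H{\left(p \right)} = p^{2}$
$U = - \frac{107}{3}$ ($U = \frac{4}{3} - \frac{103 - -8}{3} = \frac{4}{3} - \frac{103 + 8}{3} = \frac{4}{3} - 37 = - \frac{107}{3} \approx -35.667$)
$D{\left(y \right)} = 5 + \frac{y}{- \frac{107}{3} + 2 y^{2}}$ ($D{\left(y \right)} = 5 + \frac{y}{\left(y^{2} + y y\right) - \frac{107}{3}} = 5 + \frac{y}{\left(y^{2} + y^{2}\right) - \frac{107}{3}} = 5 + \frac{y}{2 y^{2} - \frac{107}{3}} = 5 + \frac{y}{- \frac{107}{3} + 2 y^{2}}$)
$g - D{\left(H{\left(10 \right)} \right)} = 6728 - \frac{-535 + 3 \cdot 10^{2} + 30 \left(10^{2}\right)^{2}}{-107 + 6 \left(10^{2}\right)^{2}} = 6728 - \frac{-535 + 3 \cdot 100 + 30 \cdot 100^{2}}{-107 + 6 \cdot 100^{2}} = 6728 - \frac{-535 + 300 + 30 \cdot 10000}{-107 + 6 \cdot 10000} = 6728 - \frac{-535 + 300 + 300000}{-107 + 60000} = 6728 - \frac{1}{59893} \cdot 299765 = 6728 - \frac{299765}{59893} = \frac{402660339}{59893}$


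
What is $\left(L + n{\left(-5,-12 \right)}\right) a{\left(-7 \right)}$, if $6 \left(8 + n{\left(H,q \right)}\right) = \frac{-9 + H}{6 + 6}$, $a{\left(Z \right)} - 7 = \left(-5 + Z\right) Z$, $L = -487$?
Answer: $- \frac{1622257}{36} \approx -45063.0$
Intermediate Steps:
$a{\left(Z \right)} = 7 + Z \left(-5 + Z\right)$ ($a{\left(Z \right)} = 7 + \left(-5 + Z\right) Z = 7 + Z \left(-5 + Z\right)$)
$n{\left(H,q \right)} = - \frac{65}{8} + \frac{H}{72}$ ($n{\left(H,q \right)} = -8 + \frac{\left(-9 + H\right) \frac{1}{6 + 6}}{6} = -8 + \frac{\left(-9 + H\right) \frac{1}{12}}{6} = -8 + \frac{- \frac{3}{4} + \frac{H}{12}}{6} = -8 + \left(- \frac{1}{8} + \frac{H}{72}\right) = - \frac{65}{8} + \frac{H}{72}$)
$\left(L + n{\left(-5,-12 \right)}\right) a{\left(-7 \right)} = \left(-487 + \left(- \frac{65}{8} + \frac{1}{72} \left(-5\right)\right)\right) \left(7 + \left(-7\right)^{2} - -35\right) = \left(-487 - \frac{295}{36}\right) \left(7 + 49 + 35\right) = \left(-487 - \frac{295}{36}\right) 91 = \left(- \frac{17827}{36}\right) 91 = - \frac{1622257}{36}$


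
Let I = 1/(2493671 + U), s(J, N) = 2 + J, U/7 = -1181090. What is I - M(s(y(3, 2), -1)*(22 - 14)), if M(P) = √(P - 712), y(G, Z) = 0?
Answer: -1/5773959 - 2*I*√174 ≈ -1.7319e-7 - 26.382*I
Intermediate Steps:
U = -8267630 (U = 7*(-1181090) = -8267630)
M(P) = √(-712 + P)
I = -1/5773959 (I = 1/(2493671 - 8267630) = 1/(-5773959) = -1/5773959 ≈ -1.7319e-7)
I - M(s(y(3, 2), -1)*(22 - 14)) = -1/5773959 - √(-712 + (2 + 0)*(22 - 14)) = -1/5773959 - √(-712 + 2*8) = -1/5773959 - √(-712 + 16) = -1/5773959 - √(-696) = -1/5773959 - 2*I*√174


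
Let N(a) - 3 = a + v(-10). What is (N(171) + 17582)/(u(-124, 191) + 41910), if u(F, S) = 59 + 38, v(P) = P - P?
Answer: 17756/42007 ≈ 0.42269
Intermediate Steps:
v(P) = 0
u(F, S) = 97
N(a) = 3 + a (N(a) = 3 + (a + 0) = 3 + a)
(N(171) + 17582)/(u(-124, 191) + 41910) = ((3 + 171) + 17582)/(97 + 41910) = (174 + 17582)/42007 = 17756*(1/42007) = 17756/42007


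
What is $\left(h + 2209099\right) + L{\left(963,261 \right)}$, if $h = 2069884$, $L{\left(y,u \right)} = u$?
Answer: $4279244$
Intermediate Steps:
$\left(h + 2209099\right) + L{\left(963,261 \right)} = \left(2069884 + 2209099\right) + 261 = 4278983 + 261 = 4279244$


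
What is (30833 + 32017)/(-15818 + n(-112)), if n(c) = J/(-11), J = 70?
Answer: -345675/87034 ≈ -3.9717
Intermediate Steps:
n(c) = -70/11 (n(c) = 70/(-11) = 70*(-1/11) = -70/11)
(30833 + 32017)/(-15818 + n(-112)) = (30833 + 32017)/(-15818 - 70/11) = 62850/(-174068/11) = 62850*(-11/174068) = -345675/87034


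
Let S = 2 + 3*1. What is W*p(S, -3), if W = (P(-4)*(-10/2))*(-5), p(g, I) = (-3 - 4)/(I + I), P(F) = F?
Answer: -350/3 ≈ -116.67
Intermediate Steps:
S = 5 (S = 2 + 3 = 5)
p(g, I) = -7/(2*I) (p(g, I) = -7*1/(2*I) = -7/(2*I))
W = -100 (W = -(-40)/2*(-5) = -4*(-5)*(-5) = 20*(-5) = -100)
W*p(S, -3) = -(-350)/(-3) = -(-350)*(-1)/3 = -100*7/6 = -350/3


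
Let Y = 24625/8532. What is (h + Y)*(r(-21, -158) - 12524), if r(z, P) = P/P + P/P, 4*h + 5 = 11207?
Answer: -49917890717/1422 ≈ -3.5104e+7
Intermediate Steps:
h = 5601/2 (h = -5/4 + (¼)*11207 = -5/4 + 11207/4 = 5601/2 ≈ 2800.5)
Y = 24625/8532 (Y = 24625*(1/8532) = 24625/8532 ≈ 2.8862)
r(z, P) = 2 (r(z, P) = 1 + 1 = 2)
(h + Y)*(r(-21, -158) - 12524) = (5601/2 + 24625/8532)*(2 - 12524) = (23918491/8532)*(-12522) = -49917890717/1422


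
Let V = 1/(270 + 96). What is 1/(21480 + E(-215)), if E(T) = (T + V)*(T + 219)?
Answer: 183/3773462 ≈ 4.8497e-5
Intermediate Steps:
V = 1/366 ≈ 0.0027322
E(T) = (219 + T)*(1/366 + T) (E(T) = (T + 1/366)*(T + 219) = (1/366 + T)*(219 + T) = (219 + T)*(1/366 + T))
1/(21480 + E(-215)) = 1/(21480 + (73/122 + (-215)² + (80155/366)*(-215))) = 1/(21480 + (73/122 + 46225 - 17233325/366)) = 1/(21480 - 157378/183) = 1/(3773462/183) = 183/3773462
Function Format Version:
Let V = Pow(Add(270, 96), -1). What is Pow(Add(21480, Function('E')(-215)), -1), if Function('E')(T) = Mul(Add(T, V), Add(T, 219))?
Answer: Rational(183, 3773462) ≈ 4.8497e-5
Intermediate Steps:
V = Rational(1, 366) (V = Pow(366, -1) = Rational(1, 366) ≈ 0.0027322)
Function('E')(T) = Mul(Add(219, T), Add(Rational(1, 366), T)) (Function('E')(T) = Mul(Add(T, Rational(1, 366)), Add(T, 219)) = Mul(Add(Rational(1, 366), T), Add(219, T)) = Mul(Add(219, T), Add(Rational(1, 366), T)))
Pow(Add(21480, Function('E')(-215)), -1) = Pow(Add(21480, Add(Rational(73, 122), Pow(-215, 2), Mul(Rational(80155, 366), -215))), -1) = Pow(Add(21480, Add(Rational(73, 122), 46225, Rational(-17233325, 366))), -1) = Pow(Add(21480, Rational(-157378, 183)), -1) = Pow(Rational(3773462, 183), -1) = Rational(183, 3773462)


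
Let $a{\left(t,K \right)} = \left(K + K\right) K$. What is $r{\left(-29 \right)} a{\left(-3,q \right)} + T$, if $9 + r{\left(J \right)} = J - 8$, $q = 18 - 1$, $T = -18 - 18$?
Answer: $-26624$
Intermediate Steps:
$T = -36$ ($T = -18 - 18 = -36$)
$q = 17$ ($q = 18 - 1 = 17$)
$a{\left(t,K \right)} = 2 K^{2}$ ($a{\left(t,K \right)} = 2 K K = 2 K^{2}$)
$r{\left(J \right)} = -17 + J$ ($r{\left(J \right)} = -9 + \left(J - 8\right) = -9 + \left(-8 + J\right) = -17 + J$)
$r{\left(-29 \right)} a{\left(-3,q \right)} + T = \left(-17 - 29\right) 2 \cdot 17^{2} - 36 = - 46 \cdot 2 \cdot 289 - 36 = \left(-46\right) 578 - 36 = -26588 - 36 = -26624$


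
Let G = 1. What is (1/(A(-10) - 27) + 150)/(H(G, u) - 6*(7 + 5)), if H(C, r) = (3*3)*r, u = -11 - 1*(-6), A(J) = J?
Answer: -5549/4329 ≈ -1.2818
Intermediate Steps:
u = -5 (u = -11 + 6 = -5)
H(C, r) = 9*r
(1/(A(-10) - 27) + 150)/(H(G, u) - 6*(7 + 5)) = (1/(-10 - 27) + 150)/(9*(-5) - 6*(7 + 5)) = (1/(-37) + 150)/(-45 - 6*12) = (-1/37 + 150)/(-45 - 72) = (5549/37)/(-117) = (5549/37)*(-1/117) = -5549/4329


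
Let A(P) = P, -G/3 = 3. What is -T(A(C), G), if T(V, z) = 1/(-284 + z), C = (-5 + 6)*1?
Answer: 1/293 ≈ 0.0034130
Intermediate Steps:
G = -9 (G = -3*3 = -9)
C = 1 (C = 1*1 = 1)
-T(A(C), G) = -1/(-284 - 9) = -1/(-293) = -1*(-1/293) = 1/293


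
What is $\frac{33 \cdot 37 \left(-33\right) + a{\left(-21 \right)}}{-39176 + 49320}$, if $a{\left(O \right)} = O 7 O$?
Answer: $- \frac{18603}{5072} \approx -3.6678$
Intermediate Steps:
$a{\left(O \right)} = 7 O^{2}$ ($a{\left(O \right)} = 7 O O = 7 O^{2}$)
$\frac{33 \cdot 37 \left(-33\right) + a{\left(-21 \right)}}{-39176 + 49320} = \frac{33 \cdot 37 \left(-33\right) + 7 \left(-21\right)^{2}}{-39176 + 49320} = \frac{1221 \left(-33\right) + 7 \cdot 441}{10144} = \left(-40293 + 3087\right) \frac{1}{10144} = \left(-37206\right) \frac{1}{10144} = - \frac{18603}{5072}$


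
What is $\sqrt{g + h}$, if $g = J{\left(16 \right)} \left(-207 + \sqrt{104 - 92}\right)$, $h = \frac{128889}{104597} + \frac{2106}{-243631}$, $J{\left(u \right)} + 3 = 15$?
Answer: $\frac{\sqrt{-1612282578400378759457277 + 15585286646978493452376 \sqrt{3}}}{25483071707} \approx 49.409 i$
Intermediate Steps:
$J{\left(u \right)} = 12$ ($J{\left(u \right)} = -3 + 15 = 12$)
$h = \frac{31181074677}{25483071707}$ ($h = 128889 \cdot \frac{1}{104597} + 2106 \left(- \frac{1}{243631}\right) = \frac{128889}{104597} - \frac{2106}{243631} = \frac{31181074677}{25483071707} \approx 1.2236$)
$g = -2484 + 24 \sqrt{3}$ ($g = 12 \left(-207 + \sqrt{104 - 92}\right) = 12 \left(-207 + \sqrt{12}\right) = 12 \left(-207 + 2 \sqrt{3}\right) = -2484 + 24 \sqrt{3} \approx -2442.4$)
$\sqrt{g + h} = \sqrt{\left(-2484 + 24 \sqrt{3}\right) + \frac{31181074677}{25483071707}} = \sqrt{- \frac{63268769045511}{25483071707} + 24 \sqrt{3}}$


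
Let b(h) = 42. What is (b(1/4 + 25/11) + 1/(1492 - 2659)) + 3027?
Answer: 3581522/1167 ≈ 3069.0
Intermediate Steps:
(b(1/4 + 25/11) + 1/(1492 - 2659)) + 3027 = (42 + 1/(1492 - 2659)) + 3027 = (42 + 1/(-1167)) + 3027 = (42 - 1/1167) + 3027 = 49013/1167 + 3027 = 3581522/1167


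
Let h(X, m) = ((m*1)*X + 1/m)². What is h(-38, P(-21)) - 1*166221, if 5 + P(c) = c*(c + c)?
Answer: 854083896672292/769129 ≈ 1.1105e+9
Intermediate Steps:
P(c) = -5 + 2*c² (P(c) = -5 + c*(c + c) = -5 + c*(2*c) = -5 + 2*c²)
h(X, m) = (1/m + X*m)² (h(X, m) = (m*X + 1/m)² = (X*m + 1/m)² = (1/m + X*m)²)
h(-38, P(-21)) - 1*166221 = (1 - 38*(-5 + 2*(-21)²)²)²/(-5 + 2*(-21)²)² - 1*166221 = (1 - 38*(-5 + 2*441)²)²/(-5 + 2*441)² - 166221 = (1 - 38*(-5 + 882)²)²/(-5 + 882)² - 166221 = (1 - 38*877²)²/877² - 166221 = (1 - 38*769129)²/769129 - 166221 = (1 - 29226902)²/769129 - 166221 = (1/769129)*(-29226901)² - 166221 = (1/769129)*854211742063801 - 166221 = 854211742063801/769129 - 166221 = 854083896672292/769129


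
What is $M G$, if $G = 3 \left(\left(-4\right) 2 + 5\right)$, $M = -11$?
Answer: $99$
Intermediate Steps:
$G = -9$ ($G = 3 \left(-8 + 5\right) = 3 \left(-3\right) = -9$)
$M G = \left(-11\right) \left(-9\right) = 99$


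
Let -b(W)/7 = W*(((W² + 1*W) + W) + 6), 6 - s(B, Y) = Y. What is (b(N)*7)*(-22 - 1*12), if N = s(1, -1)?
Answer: 804678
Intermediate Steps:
s(B, Y) = 6 - Y
N = 7 (N = 6 - 1*(-1) = 6 + 1 = 7)
b(W) = -7*W*(6 + W² + 2*W) (b(W) = -7*W*(((W² + 1*W) + W) + 6) = -7*W*(((W² + W) + W) + 6) = -7*W*(((W + W²) + W) + 6) = -7*W*((W² + 2*W) + 6) = -7*W*(6 + W² + 2*W))
(b(N)*7)*(-22 - 1*12) = (-7*7*(6 + 7² + 2*7)*7)*(-22 - 1*12) = (-7*7*(6 + 49 + 14)*7)*(-22 - 12) = (-7*7*69*7)*(-34) = -3381*7*(-34) = -23667*(-34) = 804678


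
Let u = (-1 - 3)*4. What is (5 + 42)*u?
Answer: -752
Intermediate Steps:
u = -16 (u = -4*4 = -16)
(5 + 42)*u = (5 + 42)*(-16) = 47*(-16) = -752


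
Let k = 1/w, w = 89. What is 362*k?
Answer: 362/89 ≈ 4.0674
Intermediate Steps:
k = 1/89 ≈ 0.011236
362*k = 362*(1/89) = 362/89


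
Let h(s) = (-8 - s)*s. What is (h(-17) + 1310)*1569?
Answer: 1815333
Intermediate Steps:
h(s) = s*(-8 - s)
(h(-17) + 1310)*1569 = (-1*(-17)*(8 - 17) + 1310)*1569 = (-1*(-17)*(-9) + 1310)*1569 = (-153 + 1310)*1569 = 1157*1569 = 1815333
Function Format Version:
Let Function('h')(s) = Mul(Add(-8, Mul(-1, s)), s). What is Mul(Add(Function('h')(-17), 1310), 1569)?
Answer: 1815333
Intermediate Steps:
Function('h')(s) = Mul(s, Add(-8, Mul(-1, s)))
Mul(Add(Function('h')(-17), 1310), 1569) = Mul(Add(Mul(-1, -17, Add(8, -17)), 1310), 1569) = Mul(Add(Mul(-1, -17, -9), 1310), 1569) = Mul(Add(-153, 1310), 1569) = Mul(1157, 1569) = 1815333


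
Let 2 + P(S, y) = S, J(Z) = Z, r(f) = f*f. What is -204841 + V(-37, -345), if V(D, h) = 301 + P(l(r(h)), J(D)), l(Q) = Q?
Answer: -85517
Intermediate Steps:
r(f) = f**2
P(S, y) = -2 + S
V(D, h) = 299 + h**2 (V(D, h) = 301 + (-2 + h**2) = 299 + h**2)
-204841 + V(-37, -345) = -204841 + (299 + (-345)**2) = -204841 + (299 + 119025) = -204841 + 119324 = -85517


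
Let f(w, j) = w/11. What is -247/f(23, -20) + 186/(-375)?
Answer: -341051/2875 ≈ -118.63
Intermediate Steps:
f(w, j) = w/11 (f(w, j) = w*(1/11) = w/11)
-247/f(23, -20) + 186/(-375) = -247/((1/11)*23) + 186/(-375) = -247/23/11 + 186*(-1/375) = -247*11/23 - 62/125 = -2717/23 - 62/125 = -341051/2875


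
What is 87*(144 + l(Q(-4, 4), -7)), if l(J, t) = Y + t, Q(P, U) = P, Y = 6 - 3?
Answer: 12180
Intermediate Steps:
Y = 3
l(J, t) = 3 + t
87*(144 + l(Q(-4, 4), -7)) = 87*(144 + (3 - 7)) = 87*(144 - 4) = 87*140 = 12180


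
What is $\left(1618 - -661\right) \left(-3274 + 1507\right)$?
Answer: $-4026993$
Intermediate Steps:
$\left(1618 - -661\right) \left(-3274 + 1507\right) = \left(1618 + \left(-856 + 1517\right)\right) \left(-1767\right) = \left(1618 + 661\right) \left(-1767\right) = 2279 \left(-1767\right) = -4026993$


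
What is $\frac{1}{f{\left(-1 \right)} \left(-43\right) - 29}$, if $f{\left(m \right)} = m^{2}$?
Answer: $- \frac{1}{72} \approx -0.013889$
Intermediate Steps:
$\frac{1}{f{\left(-1 \right)} \left(-43\right) - 29} = \frac{1}{\left(-1\right)^{2} \left(-43\right) - 29} = \frac{1}{1 \left(-43\right) - 29} = \frac{1}{-43 - 29} = \frac{1}{-72} = - \frac{1}{72}$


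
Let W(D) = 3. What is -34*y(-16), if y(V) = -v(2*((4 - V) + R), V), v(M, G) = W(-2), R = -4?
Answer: 102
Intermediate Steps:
v(M, G) = 3
y(V) = -3 (y(V) = -1*3 = -3)
-34*y(-16) = -34*(-3) = 102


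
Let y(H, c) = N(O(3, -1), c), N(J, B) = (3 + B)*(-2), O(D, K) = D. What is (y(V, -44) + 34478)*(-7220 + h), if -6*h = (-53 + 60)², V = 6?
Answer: -249805440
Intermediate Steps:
h = -49/6 (h = -(-53 + 60)²/6 = -⅙*7² = -⅙*49 = -49/6 ≈ -8.1667)
N(J, B) = -6 - 2*B
y(H, c) = -6 - 2*c
(y(V, -44) + 34478)*(-7220 + h) = ((-6 - 2*(-44)) + 34478)*(-7220 - 49/6) = ((-6 + 88) + 34478)*(-43369/6) = (82 + 34478)*(-43369/6) = 34560*(-43369/6) = -249805440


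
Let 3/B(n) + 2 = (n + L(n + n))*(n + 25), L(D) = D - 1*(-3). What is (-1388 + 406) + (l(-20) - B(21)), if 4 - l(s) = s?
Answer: -2906575/3034 ≈ -958.00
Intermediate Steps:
L(D) = 3 + D (L(D) = D + 3 = 3 + D)
l(s) = 4 - s
B(n) = 3/(-2 + (3 + 3*n)*(25 + n)) (B(n) = 3/(-2 + (n + (3 + (n + n)))*(n + 25)) = 3/(-2 + (n + (3 + 2*n))*(25 + n)) = 3/(-2 + (3 + 3*n)*(25 + n)))
(-1388 + 406) + (l(-20) - B(21)) = (-1388 + 406) + ((4 - 1*(-20)) - 3/(73 + 3*21² + 78*21)) = -982 + ((4 + 20) - 3/(73 + 3*441 + 1638)) = -982 + (24 - 3/(73 + 1323 + 1638)) = -982 + (24 - 3/3034) = -982 + 72813/3034 = -2906575/3034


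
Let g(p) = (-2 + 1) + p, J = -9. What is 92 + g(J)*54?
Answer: -448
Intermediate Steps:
g(p) = -1 + p
92 + g(J)*54 = 92 + (-1 - 9)*54 = 92 - 10*54 = 92 - 540 = -448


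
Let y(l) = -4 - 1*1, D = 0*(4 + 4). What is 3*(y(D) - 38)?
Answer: -129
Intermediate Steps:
D = 0 (D = 0*8 = 0)
y(l) = -5 (y(l) = -4 - 1 = -5)
3*(y(D) - 38) = 3*(-5 - 38) = 3*(-43) = -129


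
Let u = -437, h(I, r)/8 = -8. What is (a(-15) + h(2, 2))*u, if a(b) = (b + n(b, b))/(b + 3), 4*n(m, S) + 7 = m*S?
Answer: 705755/24 ≈ 29406.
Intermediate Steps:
h(I, r) = -64 (h(I, r) = 8*(-8) = -64)
n(m, S) = -7/4 + S*m/4 (n(m, S) = -7/4 + (m*S)/4 = -7/4 + (S*m)/4 = -7/4 + S*m/4)
a(b) = (-7/4 + b + b²/4)/(3 + b) (a(b) = (b + (-7/4 + b*b/4))/(b + 3) = (b + (-7/4 + b²/4))/(3 + b) = (-7/4 + b + b²/4)/(3 + b))
(a(-15) + h(2, 2))*u = ((-7 + (-15)² + 4*(-15))/(4*(3 - 15)) - 64)*(-437) = ((¼)*(-7 + 225 - 60)/(-12) - 64)*(-437) = ((¼)*(-1/12)*158 - 64)*(-437) = (-79/24 - 64)*(-437) = -1615/24*(-437) = 705755/24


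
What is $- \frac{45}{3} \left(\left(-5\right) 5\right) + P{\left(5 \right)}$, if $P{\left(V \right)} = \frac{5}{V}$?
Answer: $376$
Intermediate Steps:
$- \frac{45}{3} \left(\left(-5\right) 5\right) + P{\left(5 \right)} = - \frac{45}{3} \left(\left(-5\right) 5\right) + \frac{5}{5} = \left(-45\right) \frac{1}{3} \left(-25\right) + 5 \cdot \frac{1}{5} = \left(-15\right) \left(-25\right) + 1 = 375 + 1 = 376$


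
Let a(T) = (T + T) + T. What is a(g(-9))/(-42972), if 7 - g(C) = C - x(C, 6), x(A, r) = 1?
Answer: -17/14324 ≈ -0.0011868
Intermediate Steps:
g(C) = 8 - C (g(C) = 7 - (C - 1*1) = 7 - (C - 1) = 7 - (-1 + C) = 7 + (1 - C) = 8 - C)
a(T) = 3*T (a(T) = 2*T + T = 3*T)
a(g(-9))/(-42972) = (3*(8 - 1*(-9)))/(-42972) = (3*(8 + 9))*(-1/42972) = (3*17)*(-1/42972) = 51*(-1/42972) = -17/14324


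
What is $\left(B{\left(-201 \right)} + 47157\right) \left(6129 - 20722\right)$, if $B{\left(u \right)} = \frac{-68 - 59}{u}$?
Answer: $- \frac{138322435612}{201} \approx -6.8817 \cdot 10^{8}$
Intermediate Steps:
$B{\left(u \right)} = - \frac{127}{u}$
$\left(B{\left(-201 \right)} + 47157\right) \left(6129 - 20722\right) = \left(- \frac{127}{-201} + 47157\right) \left(6129 - 20722\right) = \left(\left(-127\right) \left(- \frac{1}{201}\right) + 47157\right) \left(-14593\right) = \left(\frac{127}{201} + 47157\right) \left(-14593\right) = \frac{9478684}{201} \left(-14593\right) = - \frac{138322435612}{201}$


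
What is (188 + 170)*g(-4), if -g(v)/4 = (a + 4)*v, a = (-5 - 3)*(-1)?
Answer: 68736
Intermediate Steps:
a = 8 (a = -8*(-1) = 8)
g(v) = -48*v (g(v) = -4*(8 + 4)*v = -48*v)
(188 + 170)*g(-4) = (188 + 170)*(-48*(-4)) = 358*192 = 68736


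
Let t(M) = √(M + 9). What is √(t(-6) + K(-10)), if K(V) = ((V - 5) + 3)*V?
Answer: √(120 + √3) ≈ 11.033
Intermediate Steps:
t(M) = √(9 + M)
K(V) = V*(-2 + V) (K(V) = ((-5 + V) + 3)*V = (-2 + V)*V = V*(-2 + V))
√(t(-6) + K(-10)) = √(√(9 - 6) - 10*(-2 - 10)) = √(√3 - 10*(-12)) = √(√3 + 120) = √(120 + √3)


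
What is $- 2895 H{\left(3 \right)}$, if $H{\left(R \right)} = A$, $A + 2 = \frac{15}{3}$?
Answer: $-8685$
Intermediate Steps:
$A = 3$ ($A = -2 + \frac{15}{3} = -2 + 15 \cdot \frac{1}{3} = -2 + 5 = 3$)
$H{\left(R \right)} = 3$
$- 2895 H{\left(3 \right)} = \left(-2895\right) 3 = -8685$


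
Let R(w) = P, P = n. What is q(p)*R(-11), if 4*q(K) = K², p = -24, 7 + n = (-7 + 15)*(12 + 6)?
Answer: 19728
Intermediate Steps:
n = 137 (n = -7 + (-7 + 15)*(12 + 6) = -7 + 8*18 = -7 + 144 = 137)
P = 137
q(K) = K²/4
R(w) = 137
q(p)*R(-11) = ((¼)*(-24)²)*137 = ((¼)*576)*137 = 144*137 = 19728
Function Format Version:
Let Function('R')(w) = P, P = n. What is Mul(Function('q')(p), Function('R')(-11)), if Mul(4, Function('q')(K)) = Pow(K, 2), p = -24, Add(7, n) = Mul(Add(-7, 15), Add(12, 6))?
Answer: 19728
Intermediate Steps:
n = 137 (n = Add(-7, Mul(Add(-7, 15), Add(12, 6))) = Add(-7, Mul(8, 18)) = Add(-7, 144) = 137)
P = 137
Function('q')(K) = Mul(Rational(1, 4), Pow(K, 2))
Function('R')(w) = 137
Mul(Function('q')(p), Function('R')(-11)) = Mul(Mul(Rational(1, 4), Pow(-24, 2)), 137) = Mul(Mul(Rational(1, 4), 576), 137) = Mul(144, 137) = 19728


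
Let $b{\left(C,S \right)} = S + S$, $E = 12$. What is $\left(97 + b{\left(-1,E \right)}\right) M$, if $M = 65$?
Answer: $7865$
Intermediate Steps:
$b{\left(C,S \right)} = 2 S$
$\left(97 + b{\left(-1,E \right)}\right) M = \left(97 + 2 \cdot 12\right) 65 = \left(97 + 24\right) 65 = 121 \cdot 65 = 7865$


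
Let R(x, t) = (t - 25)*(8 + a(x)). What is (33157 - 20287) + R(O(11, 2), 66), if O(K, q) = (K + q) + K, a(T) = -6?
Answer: 12952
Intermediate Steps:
O(K, q) = q + 2*K
R(x, t) = -50 + 2*t (R(x, t) = (t - 25)*(8 - 6) = (-25 + t)*2 = -50 + 2*t)
(33157 - 20287) + R(O(11, 2), 66) = (33157 - 20287) + (-50 + 2*66) = 12870 + (-50 + 132) = 12870 + 82 = 12952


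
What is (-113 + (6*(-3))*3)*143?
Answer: -23881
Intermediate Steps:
(-113 + (6*(-3))*3)*143 = (-113 - 18*3)*143 = (-113 - 54)*143 = -167*143 = -23881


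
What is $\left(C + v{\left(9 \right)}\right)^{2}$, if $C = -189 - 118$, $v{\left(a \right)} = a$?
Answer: $88804$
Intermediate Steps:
$C = -307$
$\left(C + v{\left(9 \right)}\right)^{2} = \left(-307 + 9\right)^{2} = \left(-298\right)^{2} = 88804$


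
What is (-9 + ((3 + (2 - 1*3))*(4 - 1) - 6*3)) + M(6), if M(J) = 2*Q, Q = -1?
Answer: -23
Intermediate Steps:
M(J) = -2 (M(J) = 2*(-1) = -2)
(-9 + ((3 + (2 - 1*3))*(4 - 1) - 6*3)) + M(6) = (-9 + ((3 + (2 - 1*3))*(4 - 1) - 6*3)) - 2 = (-9 + ((3 + (2 - 3))*3 - 18)) - 2 = (-9 + ((3 - 1)*3 - 18)) - 2 = (-9 + (2*3 - 18)) - 2 = (-9 + (6 - 18)) - 2 = (-9 - 12) - 2 = -21 - 2 = -23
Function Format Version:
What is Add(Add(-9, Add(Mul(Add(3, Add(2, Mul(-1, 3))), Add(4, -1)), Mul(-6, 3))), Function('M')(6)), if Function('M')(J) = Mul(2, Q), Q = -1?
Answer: -23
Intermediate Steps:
Function('M')(J) = -2 (Function('M')(J) = Mul(2, -1) = -2)
Add(Add(-9, Add(Mul(Add(3, Add(2, Mul(-1, 3))), Add(4, -1)), Mul(-6, 3))), Function('M')(6)) = Add(Add(-9, Add(Mul(Add(3, Add(2, Mul(-1, 3))), Add(4, -1)), Mul(-6, 3))), -2) = Add(Add(-9, Add(Mul(Add(3, Add(2, -3)), 3), -18)), -2) = Add(Add(-9, Add(Mul(Add(3, -1), 3), -18)), -2) = Add(Add(-9, Add(Mul(2, 3), -18)), -2) = Add(Add(-9, Add(6, -18)), -2) = Add(Add(-9, -12), -2) = Add(-21, -2) = -23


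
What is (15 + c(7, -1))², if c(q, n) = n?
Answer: 196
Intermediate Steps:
(15 + c(7, -1))² = (15 - 1)² = 14² = 196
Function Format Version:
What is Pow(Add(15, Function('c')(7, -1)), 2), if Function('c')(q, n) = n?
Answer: 196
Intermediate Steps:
Pow(Add(15, Function('c')(7, -1)), 2) = Pow(Add(15, -1), 2) = Pow(14, 2) = 196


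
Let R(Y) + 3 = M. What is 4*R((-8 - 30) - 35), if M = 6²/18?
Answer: -4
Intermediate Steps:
M = 2 (M = 36*(1/18) = 2)
R(Y) = -1 (R(Y) = -3 + 2 = -1)
4*R((-8 - 30) - 35) = 4*(-1) = -4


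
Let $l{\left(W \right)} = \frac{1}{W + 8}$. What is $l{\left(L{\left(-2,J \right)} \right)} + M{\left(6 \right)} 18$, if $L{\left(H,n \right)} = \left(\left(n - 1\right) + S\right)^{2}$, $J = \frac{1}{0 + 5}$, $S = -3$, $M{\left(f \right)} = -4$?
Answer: $- \frac{40367}{561} \approx -71.955$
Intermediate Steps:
$J = \frac{1}{5} \approx 0.2$
$L{\left(H,n \right)} = \left(-4 + n\right)^{2}$ ($L{\left(H,n \right)} = \left(\left(n - 1\right) - 3\right)^{2} = \left(\left(-1 + n\right) - 3\right)^{2} = \left(-4 + n\right)^{2}$)
$l{\left(W \right)} = \frac{1}{8 + W}$
$l{\left(L{\left(-2,J \right)} \right)} + M{\left(6 \right)} 18 = \frac{1}{8 + \left(-4 + \frac{1}{5}\right)^{2}} - 72 = \frac{1}{8 + \left(- \frac{19}{5}\right)^{2}} - 72 = \frac{1}{8 + \frac{361}{25}} - 72 = \frac{1}{\frac{561}{25}} - 72 = \frac{25}{561} - 72 = - \frac{40367}{561}$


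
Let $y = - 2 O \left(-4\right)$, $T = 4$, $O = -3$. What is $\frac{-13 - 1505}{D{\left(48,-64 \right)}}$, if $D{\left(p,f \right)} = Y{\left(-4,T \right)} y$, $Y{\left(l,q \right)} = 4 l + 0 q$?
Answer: $- \frac{253}{64} \approx -3.9531$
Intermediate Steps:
$Y{\left(l,q \right)} = 4 l$ ($Y{\left(l,q \right)} = 4 l + 0 = 4 l$)
$y = -24$ ($y = \left(-2\right) \left(-3\right) \left(-4\right) = 6 \left(-4\right) = -24$)
$D{\left(p,f \right)} = 384$ ($D{\left(p,f \right)} = 4 \left(-4\right) \left(-24\right) = \left(-16\right) \left(-24\right) = 384$)
$\frac{-13 - 1505}{D{\left(48,-64 \right)}} = \frac{-13 - 1505}{384} = \left(-13 - 1505\right) \frac{1}{384} = \left(-1518\right) \frac{1}{384} = - \frac{253}{64}$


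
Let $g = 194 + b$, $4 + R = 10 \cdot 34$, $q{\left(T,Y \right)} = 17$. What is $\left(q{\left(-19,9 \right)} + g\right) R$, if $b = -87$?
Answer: $41664$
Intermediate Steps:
$R = 336$ ($R = -4 + 10 \cdot 34 = -4 + 340 = 336$)
$g = 107$ ($g = 194 - 87 = 107$)
$\left(q{\left(-19,9 \right)} + g\right) R = \left(17 + 107\right) 336 = 124 \cdot 336 = 41664$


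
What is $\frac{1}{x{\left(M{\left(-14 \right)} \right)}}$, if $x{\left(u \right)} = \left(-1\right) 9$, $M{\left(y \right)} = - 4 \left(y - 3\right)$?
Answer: $- \frac{1}{9} \approx -0.11111$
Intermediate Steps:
$M{\left(y \right)} = 12 - 4 y$ ($M{\left(y \right)} = - 4 \left(-3 + y\right) = 12 - 4 y$)
$x{\left(u \right)} = -9$
$\frac{1}{x{\left(M{\left(-14 \right)} \right)}} = \frac{1}{-9} = - \frac{1}{9}$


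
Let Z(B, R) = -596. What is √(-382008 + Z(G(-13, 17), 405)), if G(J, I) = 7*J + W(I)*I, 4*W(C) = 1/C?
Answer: 2*I*√95651 ≈ 618.55*I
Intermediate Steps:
W(C) = 1/(4*C)
G(J, I) = ¼ + 7*J (G(J, I) = 7*J + (1/(4*I))*I = 7*J + ¼ = ¼ + 7*J)
√(-382008 + Z(G(-13, 17), 405)) = √(-382008 - 596) = √(-382604) = 2*I*√95651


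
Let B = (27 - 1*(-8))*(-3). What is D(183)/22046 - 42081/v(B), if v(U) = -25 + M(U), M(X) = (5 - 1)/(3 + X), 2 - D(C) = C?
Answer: 47313372889/28152742 ≈ 1680.6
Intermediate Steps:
D(C) = 2 - C
M(X) = 4/(3 + X)
B = -105 (B = (27 + 8)*(-3) = 35*(-3) = -105)
v(U) = -25 + 4/(3 + U)
D(183)/22046 - 42081/v(B) = (2 - 1*183)/22046 - 42081*(3 - 105)/(-71 - 25*(-105)) = (2 - 183)*(1/22046) - 42081*(-102/(-71 + 2625)) = -181*1/22046 - 42081/((-1/102*2554)) = -181/22046 - 42081/(-1277/51) = -181/22046 - 42081*(-51/1277) = -181/22046 + 2146131/1277 = 47313372889/28152742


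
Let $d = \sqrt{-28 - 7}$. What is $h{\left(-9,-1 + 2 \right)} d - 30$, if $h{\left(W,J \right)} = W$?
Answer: $-30 - 9 i \sqrt{35} \approx -30.0 - 53.245 i$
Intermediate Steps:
$d = i \sqrt{35}$ ($d = \sqrt{-35} = i \sqrt{35} \approx 5.9161 i$)
$h{\left(-9,-1 + 2 \right)} d - 30 = - 9 i \sqrt{35} - 30 = -30 - 9 i \sqrt{35}$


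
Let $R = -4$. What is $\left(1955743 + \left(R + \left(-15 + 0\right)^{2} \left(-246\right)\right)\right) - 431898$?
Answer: $1468491$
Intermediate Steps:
$\left(1955743 + \left(R + \left(-15 + 0\right)^{2} \left(-246\right)\right)\right) - 431898 = \left(1955743 + \left(-4 + \left(-15 + 0\right)^{2} \left(-246\right)\right)\right) - 431898 = \left(1955743 + \left(-4 + \left(-15\right)^{2} \left(-246\right)\right)\right) - 431898 = \left(1955743 + \left(-4 + 225 \left(-246\right)\right)\right) - 431898 = \left(1955743 - 55354\right) - 431898 = 1900389 - 431898 = 1468491$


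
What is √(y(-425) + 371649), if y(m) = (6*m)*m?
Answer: 3*√161711 ≈ 1206.4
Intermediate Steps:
y(m) = 6*m²
√(y(-425) + 371649) = √(6*(-425)² + 371649) = √(6*180625 + 371649) = √(1083750 + 371649) = √1455399 = 3*√161711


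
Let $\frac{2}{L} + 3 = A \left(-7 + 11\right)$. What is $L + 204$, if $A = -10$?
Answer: $\frac{8770}{43} \approx 203.95$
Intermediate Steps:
$L = - \frac{2}{43}$ ($L = \frac{2}{-3 - 10 \left(-7 + 11\right)} = \frac{2}{-3 - 40} = \frac{2}{-43} = 2 \left(- \frac{1}{43}\right) = - \frac{2}{43} \approx -0.046512$)
$L + 204 = - \frac{2}{43} + 204 = \frac{8770}{43}$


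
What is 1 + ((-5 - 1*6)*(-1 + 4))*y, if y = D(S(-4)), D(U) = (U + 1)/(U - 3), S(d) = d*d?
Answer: -548/13 ≈ -42.154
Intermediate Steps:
S(d) = d²
D(U) = (1 + U)/(-3 + U)
y = 17/13 (y = (1 + (-4)²)/(-3 + (-4)²) = (1 + 16)/(-3 + 16) = 17/13 ≈ 1.3077)
1 + ((-5 - 1*6)*(-1 + 4))*y = 1 + ((-5 - 1*6)*(-1 + 4))*(17/13) = 1 + ((-5 - 6)*3)*(17/13) = 1 - 11*3*(17/13) = 1 - 33*17/13 = 1 - 561/13 = -548/13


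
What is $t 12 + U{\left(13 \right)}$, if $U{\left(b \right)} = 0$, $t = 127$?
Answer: $1524$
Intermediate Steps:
$t 12 + U{\left(13 \right)} = 127 \cdot 12 + 0 = 1524 + 0 = 1524$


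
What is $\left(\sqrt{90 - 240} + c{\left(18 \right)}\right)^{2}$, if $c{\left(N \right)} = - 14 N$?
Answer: $63354 - 2520 i \sqrt{6} \approx 63354.0 - 6172.7 i$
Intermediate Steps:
$\left(\sqrt{90 - 240} + c{\left(18 \right)}\right)^{2} = \left(\sqrt{90 - 240} - 252\right)^{2} = \left(\sqrt{-150} - 252\right)^{2} = \left(5 i \sqrt{6} - 252\right)^{2} = \left(-252 + 5 i \sqrt{6}\right)^{2}$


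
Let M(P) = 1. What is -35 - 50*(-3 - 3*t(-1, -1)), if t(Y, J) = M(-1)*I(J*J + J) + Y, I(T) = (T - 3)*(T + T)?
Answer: -35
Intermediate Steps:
I(T) = 2*T*(-3 + T) (I(T) = (-3 + T)*(2*T) = 2*T*(-3 + T))
t(Y, J) = Y + 2*(J + J²)*(-3 + J + J²) (t(Y, J) = 1*(2*(J*J + J)*(-3 + (J*J + J))) + Y = 1*(2*(J² + J)*(-3 + (J² + J))) + Y = 1*(2*(J + J²)*(-3 + (J + J²))) + Y = 1*(2*(J + J²)*(-3 + J + J²)) + Y = 2*(J + J²)*(-3 + J + J²) + Y = Y + 2*(J + J²)*(-3 + J + J²))
-35 - 50*(-3 - 3*t(-1, -1)) = -35 - 50*(-3 - 3*(-1 + 2*(-1)*(1 - 1)*(-3 - (1 - 1)))) = -35 - 50*(-3 - 3*(-1 + 2*(-1)*0*(-3 - 1*0))) = -35 - 50*(-3 - 3*(-1 + 2*(-1)*0*(-3 + 0))) = -35 - 50*(-3 - 3*(-1 + 2*(-1)*0*(-3))) = -35 - 50*(-3 - 3*(-1 + 0)) = -35 - 50*(-3 - 3*(-1)) = -35 - 50*(-3 + 3) = -35 - 50*0 = -35 + 0 = -35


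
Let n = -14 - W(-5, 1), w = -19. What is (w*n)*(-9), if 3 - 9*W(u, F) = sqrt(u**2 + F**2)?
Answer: -2451 + 19*sqrt(26) ≈ -2354.1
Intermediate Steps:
W(u, F) = 1/3 - sqrt(F**2 + u**2)/9 (W(u, F) = 1/3 - sqrt(u**2 + F**2)/9 = 1/3 - sqrt(F**2 + u**2)/9)
n = -43/3 + sqrt(26)/9 (n = -14 - (1/3 - sqrt(1**2 + (-5)**2)/9) = -14 - (1/3 - sqrt(1 + 25)/9) = -14 - (1/3 - sqrt(26)/9) = -14 + (-1/3 + sqrt(26)/9) = -43/3 + sqrt(26)/9 ≈ -13.767)
(w*n)*(-9) = -19*(-43/3 + sqrt(26)/9)*(-9) = (817/3 - 19*sqrt(26)/9)*(-9) = -2451 + 19*sqrt(26)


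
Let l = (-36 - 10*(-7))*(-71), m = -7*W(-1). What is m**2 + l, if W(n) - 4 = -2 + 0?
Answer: -2218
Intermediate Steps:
W(n) = 2 (W(n) = 4 + (-2 + 0) = 4 - 2 = 2)
m = -14 (m = -7*2 = -14)
l = -2414 (l = (-36 + 70)*(-71) = 34*(-71) = -2414)
m**2 + l = (-14)**2 - 2414 = 196 - 2414 = -2218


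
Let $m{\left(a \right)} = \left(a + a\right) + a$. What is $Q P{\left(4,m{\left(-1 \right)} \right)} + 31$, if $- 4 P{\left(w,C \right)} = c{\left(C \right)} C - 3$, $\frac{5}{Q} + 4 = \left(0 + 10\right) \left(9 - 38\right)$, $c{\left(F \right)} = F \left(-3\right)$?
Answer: $\frac{6051}{196} \approx 30.872$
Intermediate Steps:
$c{\left(F \right)} = - 3 F$
$m{\left(a \right)} = 3 a$ ($m{\left(a \right)} = 2 a + a = 3 a$)
$Q = - \frac{5}{294}$ ($Q = \frac{5}{-4 + \left(0 + 10\right) \left(9 - 38\right)} = \frac{5}{-4 + 10 \left(-29\right)} = \frac{5}{-4 - 290} = \frac{5}{-294} = 5 \left(- \frac{1}{294}\right) = - \frac{5}{294} \approx -0.017007$)
$P{\left(w,C \right)} = \frac{3}{4} + \frac{3 C^{2}}{4}$ ($P{\left(w,C \right)} = - \frac{- 3 C C - 3}{4} = - \frac{- 3 C^{2} - 3}{4} = - \frac{-3 - 3 C^{2}}{4} = \frac{3}{4} + \frac{3 C^{2}}{4}$)
$Q P{\left(4,m{\left(-1 \right)} \right)} + 31 = - \frac{5 \left(\frac{3}{4} + \frac{3 \left(3 \left(-1\right)\right)^{2}}{4}\right)}{294} + 31 = - \frac{5 \left(\frac{3}{4} + \frac{3 \left(-3\right)^{2}}{4}\right)}{294} + 31 = - \frac{5 \left(\frac{3}{4} + \frac{3}{4} \cdot 9\right)}{294} + 31 = - \frac{5 \left(\frac{3}{4} + \frac{27}{4}\right)}{294} + 31 = \left(- \frac{5}{294}\right) \frac{15}{2} + 31 = - \frac{25}{196} + 31 = \frac{6051}{196}$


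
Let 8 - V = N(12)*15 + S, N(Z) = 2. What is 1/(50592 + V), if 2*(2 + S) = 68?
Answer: 1/50538 ≈ 1.9787e-5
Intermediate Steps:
S = 32 (S = -2 + (½)*68 = -2 + 34 = 32)
V = -54 (V = 8 - (2*15 + 32) = 8 - (30 + 32) = 8 - 1*62 = 8 - 62 = -54)
1/(50592 + V) = 1/(50592 - 54) = 1/50538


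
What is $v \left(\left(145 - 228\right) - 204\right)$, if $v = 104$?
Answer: $-29848$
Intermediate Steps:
$v \left(\left(145 - 228\right) - 204\right) = 104 \left(\left(145 - 228\right) - 204\right) = 104 \left(-83 - 204\right) = 104 \left(-287\right) = -29848$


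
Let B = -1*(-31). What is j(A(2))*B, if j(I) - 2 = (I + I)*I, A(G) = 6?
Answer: 2294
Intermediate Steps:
B = 31
j(I) = 2 + 2*I² (j(I) = 2 + (I + I)*I = 2 + (2*I)*I = 2 + 2*I²)
j(A(2))*B = (2 + 2*6²)*31 = (2 + 2*36)*31 = (2 + 72)*31 = 74*31 = 2294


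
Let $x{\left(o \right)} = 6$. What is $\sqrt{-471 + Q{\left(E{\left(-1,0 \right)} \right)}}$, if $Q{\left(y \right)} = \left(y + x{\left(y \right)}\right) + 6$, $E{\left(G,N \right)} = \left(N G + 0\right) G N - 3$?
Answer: $i \sqrt{462} \approx 21.494 i$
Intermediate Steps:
$E{\left(G,N \right)} = -3 + G^{2} N^{2}$ ($E{\left(G,N \right)} = \left(G N + 0\right) G N - 3 = G N G N - 3 = N G^{2} N - 3 = G^{2} N^{2} - 3 = -3 + G^{2} N^{2}$)
$Q{\left(y \right)} = 12 + y$ ($Q{\left(y \right)} = \left(y + 6\right) + 6 = \left(6 + y\right) + 6 = 12 + y$)
$\sqrt{-471 + Q{\left(E{\left(-1,0 \right)} \right)}} = \sqrt{-471 + \left(12 - \left(3 - \left(-1\right)^{2} \cdot 0^{2}\right)\right)} = \sqrt{-471 + \left(12 + \left(-3 + 1 \cdot 0\right)\right)} = \sqrt{-471 + \left(12 + \left(-3 + 0\right)\right)} = \sqrt{-471 + \left(12 - 3\right)} = \sqrt{-471 + 9} = \sqrt{-462} = i \sqrt{462}$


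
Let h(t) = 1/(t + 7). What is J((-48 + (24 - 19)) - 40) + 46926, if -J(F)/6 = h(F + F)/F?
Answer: 206427472/4399 ≈ 46926.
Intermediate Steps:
h(t) = 1/(7 + t)
J(F) = -6/(F*(7 + 2*F)) (J(F) = -6/((7 + (F + F))*F) = -6/((7 + 2*F)*F) = -6/(F*(7 + 2*F)))
J((-48 + (24 - 19)) - 40) + 46926 = -6/(((-48 + (24 - 19)) - 40)*(7 + 2*((-48 + (24 - 19)) - 40))) + 46926 = -6/(((-48 + 5) - 40)*(7 + 2*((-48 + 5) - 40))) + 46926 = -6/((-43 - 40)*(7 + 2*(-43 - 40))) + 46926 = -6/(-83*(7 + 2*(-83))) + 46926 = -6*(-1/83)/(7 - 166) + 46926 = -6*(-1/83)/(-159) + 46926 = -6*(-1/83)*(-1/159) + 46926 = -2/4399 + 46926 = 206427472/4399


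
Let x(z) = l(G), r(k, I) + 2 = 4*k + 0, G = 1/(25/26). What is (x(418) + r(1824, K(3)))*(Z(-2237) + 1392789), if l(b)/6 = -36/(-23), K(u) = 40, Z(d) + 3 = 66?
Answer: 233968493256/23 ≈ 1.0173e+10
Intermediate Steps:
Z(d) = 63 (Z(d) = -3 + 66 = 63)
G = 26/25 (G = 1/(25*(1/26)) = 1/(25/26) = 26/25 ≈ 1.0400)
r(k, I) = -2 + 4*k (r(k, I) = -2 + (4*k + 0) = -2 + 4*k)
l(b) = 216/23 (l(b) = 6*(-36/(-23)) = 6*(-36*(-1/23)) = 6*(36/23) = 216/23)
x(z) = 216/23
(x(418) + r(1824, K(3)))*(Z(-2237) + 1392789) = (216/23 + (-2 + 4*1824))*(63 + 1392789) = (216/23 + (-2 + 7296))*1392852 = (216/23 + 7294)*1392852 = (167978/23)*1392852 = 233968493256/23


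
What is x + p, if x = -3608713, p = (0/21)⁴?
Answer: -3608713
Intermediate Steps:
p = 0 (p = (0*(1/21))⁴ = 0⁴ = 0)
x + p = -3608713 + 0 = -3608713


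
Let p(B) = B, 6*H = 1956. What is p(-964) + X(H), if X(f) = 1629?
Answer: 665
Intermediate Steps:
H = 326 (H = (1/6)*1956 = 326)
p(-964) + X(H) = -964 + 1629 = 665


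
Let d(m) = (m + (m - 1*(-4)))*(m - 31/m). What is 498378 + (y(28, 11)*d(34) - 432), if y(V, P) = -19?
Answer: 7695582/17 ≈ 4.5268e+5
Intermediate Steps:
d(m) = (4 + 2*m)*(m - 31/m) (d(m) = (m + (m + 4))*(m - 31/m) = (m + (4 + m))*(m - 31/m) = (4 + 2*m)*(m - 31/m))
498378 + (y(28, 11)*d(34) - 432) = 498378 + (-19*(-62 - 124/34 + 2*34² + 4*34) - 432) = 498378 + (-19*(-62 - 124*1/34 + 2*1156 + 136) - 432) = 498378 + (-19*(-62 - 62/17 + 2312 + 136) - 432) = 498378 + (-19*40500/17 - 432) = 498378 + (-769500/17 - 432) = 498378 - 776844/17 = 7695582/17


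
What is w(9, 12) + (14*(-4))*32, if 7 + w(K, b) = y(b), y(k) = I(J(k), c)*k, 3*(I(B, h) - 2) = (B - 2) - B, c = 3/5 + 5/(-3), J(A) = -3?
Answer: -1783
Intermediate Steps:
c = -16/15 (c = 3*(⅕) + 5*(-⅓) = ⅗ - 5/3 = -16/15 ≈ -1.0667)
I(B, h) = 4/3 (I(B, h) = 2 + ((B - 2) - B)/3 = 2 + ((-2 + B) - B)/3 = 2 + (⅓)*(-2) = 2 - ⅔ = 4/3)
y(k) = 4*k/3
w(K, b) = -7 + 4*b/3
w(9, 12) + (14*(-4))*32 = (-7 + (4/3)*12) + (14*(-4))*32 = (-7 + 16) - 56*32 = 9 - 1792 = -1783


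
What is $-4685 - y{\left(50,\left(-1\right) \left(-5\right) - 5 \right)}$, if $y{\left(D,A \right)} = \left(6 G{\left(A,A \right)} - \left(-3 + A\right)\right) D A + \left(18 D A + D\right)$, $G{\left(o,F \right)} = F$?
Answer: $-4735$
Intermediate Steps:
$y{\left(D,A \right)} = D + 18 A D + A D \left(3 + 5 A\right)$ ($y{\left(D,A \right)} = \left(6 A - \left(-3 + A\right)\right) D A + \left(18 D A + D\right) = \left(3 + 5 A\right) D A + \left(18 A D + D\right) = D \left(3 + 5 A\right) A + \left(D + 18 A D\right) = A D \left(3 + 5 A\right) + \left(D + 18 A D\right) = D + 18 A D + A D \left(3 + 5 A\right)$)
$-4685 - y{\left(50,\left(-1\right) \left(-5\right) - 5 \right)} = -4685 - 50 \left(1 + 5 \left(\left(-1\right) \left(-5\right) - 5\right)^{2} + 21 \left(\left(-1\right) \left(-5\right) - 5\right)\right) = -4685 - 50 \left(1 + 5 \left(5 - 5\right)^{2} + 21 \left(5 - 5\right)\right) = -4685 - 50 \left(1 + 5 \cdot 0^{2} + 21 \cdot 0\right) = -4685 - 50 \left(1 + 5 \cdot 0 + 0\right) = -4685 - 50 \left(1 + 0 + 0\right) = -4685 - 50 \cdot 1 = -4685 - 50 = -4735$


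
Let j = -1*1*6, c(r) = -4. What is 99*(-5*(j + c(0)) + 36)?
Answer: 8514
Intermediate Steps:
j = -6 (j = -1*6 = -6)
99*(-5*(j + c(0)) + 36) = 99*(-5*(-6 - 4) + 36) = 99*(-5*(-10) + 36) = 99*(50 + 36) = 99*86 = 8514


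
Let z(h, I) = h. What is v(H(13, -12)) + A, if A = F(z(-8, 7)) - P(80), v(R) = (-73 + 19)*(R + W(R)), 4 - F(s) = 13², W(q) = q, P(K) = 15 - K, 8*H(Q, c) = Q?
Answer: -551/2 ≈ -275.50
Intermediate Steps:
H(Q, c) = Q/8
F(s) = -165 (F(s) = 4 - 1*13² = 4 - 1*169 = 4 - 169 = -165)
v(R) = -108*R (v(R) = (-73 + 19)*(R + R) = -108*R)
A = -100 (A = -165 - (15 - 1*80) = -165 - (15 - 80) = -165 - 1*(-65) = -165 + 65 = -100)
v(H(13, -12)) + A = -27*13/2 - 100 = -108*13/8 - 100 = -351/2 - 100 = -551/2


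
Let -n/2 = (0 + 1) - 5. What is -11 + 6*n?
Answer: 37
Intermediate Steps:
n = 8 (n = -2*((0 + 1) - 5) = -2*(1 - 5) = -2*(-4) = 8)
-11 + 6*n = -11 + 6*8 = -11 + 48 = 37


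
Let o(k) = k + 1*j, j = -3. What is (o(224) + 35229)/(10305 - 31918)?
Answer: -35450/21613 ≈ -1.6402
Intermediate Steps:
o(k) = -3 + k (o(k) = k + 1*(-3) = k - 3 = -3 + k)
(o(224) + 35229)/(10305 - 31918) = ((-3 + 224) + 35229)/(10305 - 31918) = (221 + 35229)/(-21613) = 35450*(-1/21613) = -35450/21613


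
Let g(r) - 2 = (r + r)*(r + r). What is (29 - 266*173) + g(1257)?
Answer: 6274209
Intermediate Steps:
g(r) = 2 + 4*r² (g(r) = 2 + (r + r)*(r + r) = 2 + (2*r)*(2*r) = 2 + 4*r²)
(29 - 266*173) + g(1257) = (29 - 266*173) + (2 + 4*1257²) = (29 - 46018) + (2 + 4*1580049) = -45989 + (2 + 6320196) = -45989 + 6320198 = 6274209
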